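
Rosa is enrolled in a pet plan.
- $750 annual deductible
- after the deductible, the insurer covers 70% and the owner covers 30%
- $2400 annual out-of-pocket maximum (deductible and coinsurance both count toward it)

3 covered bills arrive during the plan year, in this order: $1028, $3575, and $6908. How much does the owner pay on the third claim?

#1 ($1028): $750 to deductible, leaving $278; coinsurance $278 × 30% = $83.40. Owner owes $833.40 (running OOP $833.40).
#2 ($3575): 30% coinsurance on $3575 = $1072.50. Owner pays $1072.50; OOP now $1905.90.
#3 ($6908): 30% coinsurance on $6908 = $2072.40. Adding that to $1905.90 gives $3978.30, past the $2400 cap; owner pays only $2400 − $1905.90 = $494.10.

$494.10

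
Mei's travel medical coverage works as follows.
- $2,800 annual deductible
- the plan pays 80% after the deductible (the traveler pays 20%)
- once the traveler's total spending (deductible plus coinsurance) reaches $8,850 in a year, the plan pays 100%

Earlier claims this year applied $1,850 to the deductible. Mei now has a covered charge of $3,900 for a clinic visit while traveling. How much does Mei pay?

$1,540

Deductible still to meet: $2,800 − $1,850 = $950.
That leaves $3,900 − $950 = $2,950 for coinsurance.
20% of $2,950 = $590 falls to the traveler.
That puts the traveler's cost at $950 + $590 = $1,540 before any cap.
Total out-of-pocket so far would be $1,850 + $1,540 = $3,390, below the $8,850 cap — no reduction.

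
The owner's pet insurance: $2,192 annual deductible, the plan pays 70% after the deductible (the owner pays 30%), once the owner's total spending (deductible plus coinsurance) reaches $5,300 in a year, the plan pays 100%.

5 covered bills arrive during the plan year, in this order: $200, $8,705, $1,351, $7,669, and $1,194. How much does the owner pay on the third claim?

Bill 1, $200: entire amount goes to the deductible. Owner pays $200; OOP now $200.
Bill 2, $8,705: $1,992 to deductible, leaving $6,713; coinsurance $6,713 × 30% = $2,013.90. Cost to owner: $4,005.90. OOP to date $4,205.90.
Bill 3, $1,351: deductible met; 30% of $1,351 = $405.30. Owner pays $405.30; OOP now $4,611.20.

$405.30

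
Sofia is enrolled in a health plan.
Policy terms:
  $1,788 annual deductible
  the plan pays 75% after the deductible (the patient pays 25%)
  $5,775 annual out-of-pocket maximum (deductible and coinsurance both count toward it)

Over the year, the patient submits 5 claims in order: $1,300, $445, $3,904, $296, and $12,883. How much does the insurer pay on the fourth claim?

$222

#1 ($1,300): fully absorbed by the deductible. Patient pays $1,300; OOP now $1,300. Plan pays $1,300 − $1,300 = $0.
#2 ($445): fully absorbed by the deductible. Patient pays $445; OOP now $1,745. Plan pays $445 − $445 = $0.
#3 ($3,904): $43 finishes the deductible; $3,861 goes to coinsurance; patient's 25% is $965.25. Cost to patient: $1,008.25. OOP to date $2,753.25. Plan pays $3,904 − $1,008.25 = $2,895.75.
#4 ($296): deductible met; 25% of $296 = $74. Patient pays $74; OOP now $2,827.25. Plan pays $296 − $74 = $222.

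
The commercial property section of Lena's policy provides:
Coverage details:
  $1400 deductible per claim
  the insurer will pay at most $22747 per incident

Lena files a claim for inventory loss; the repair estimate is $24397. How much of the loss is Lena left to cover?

Subtract the deductible: $24397 − $1400 = $22997.
$22997 exceeds the $22747 limit, so the insurer pays the limit: $22747.
Out of pocket: $24397 − $22747 = $1650.

$1650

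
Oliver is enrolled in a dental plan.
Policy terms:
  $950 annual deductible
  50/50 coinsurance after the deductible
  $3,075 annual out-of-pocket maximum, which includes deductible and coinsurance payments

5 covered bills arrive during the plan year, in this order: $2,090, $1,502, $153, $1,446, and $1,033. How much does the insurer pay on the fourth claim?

Claim 1 — $2,090: deductible takes $950, $1,140 remains; coinsurance $1,140 × 50% = $570. Cost to patient: $1,520. OOP to date $1,520. Plan pays $2,090 − $1,520 = $570.
Claim 2 — $1,502: deductible met; 50% of $1,502 = $751. Patient owes $751 (running OOP $2,271). Insurer: $1,502 − $751 = $751.
Claim 3 — $153: deductible met; 50% of $153 = $76.50. Cost to patient: $76.50. OOP to date $2,347.50. Plan pays $153 − $76.50 = $76.50.
Claim 4 — $1,446: deductible already satisfied, so patient's share is 50% × $1,446 = $723. Patient owes $723 (running OOP $3,070.50). Insurer: $1,446 − $723 = $723.

$723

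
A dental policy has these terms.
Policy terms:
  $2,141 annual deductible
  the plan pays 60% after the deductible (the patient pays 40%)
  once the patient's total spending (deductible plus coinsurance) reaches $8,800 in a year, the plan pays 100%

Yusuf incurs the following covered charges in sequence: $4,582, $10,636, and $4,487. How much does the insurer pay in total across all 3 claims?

$10,905

#1 ($4,582): $2,141 to deductible, leaving $2,441; patient's 40% is $976.40. Cost to patient: $3,117.40. OOP to date $3,117.40. Plan pays $4,582 − $3,117.40 = $1,464.60.
#2 ($10,636): deductible already satisfied, so patient's share is 40% × $10,636 = $4,254.40. Patient owes $4,254.40 (running OOP $7,371.80). Insurer: $10,636 − $4,254.40 = $6,381.60.
#3 ($4,487): deductible already satisfied, so patient's share is 40% × $4,487 = $1,794.80. OOP would hit $9,166.60 > $8,800, so the cap limits the patient to $8,800 − $7,371.80 = $1,428.20. Insurer: $4,487 − $1,428.20 = $3,058.80.
Insurer total = bills − patient's total = $19,705 − $8,800 = $10,905.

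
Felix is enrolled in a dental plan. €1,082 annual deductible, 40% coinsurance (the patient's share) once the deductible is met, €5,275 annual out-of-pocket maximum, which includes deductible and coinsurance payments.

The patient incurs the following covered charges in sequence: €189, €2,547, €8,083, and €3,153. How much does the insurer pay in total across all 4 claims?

€8,697

Bill 1, €189: fully absorbed by the deductible. Patient pays €189; OOP now €189. Insurer: €189 − €189 = €0.
Bill 2, €2,547: €893 finishes the deductible; €1,654 goes to coinsurance; 40% of €1,654 = €661.60. Cost to patient: €1,554.60. OOP to date €1,743.60. Insurer: €2,547 − €1,554.60 = €992.40.
Bill 3, €8,083: deductible already satisfied, so patient's share is 40% × €8,083 = €3,233.20. Patient pays €3,233.20; OOP now €4,976.80. Insurer: €8,083 − €3,233.20 = €4,849.80.
Bill 4, €3,153: deductible already satisfied, so patient's share is 40% × €3,153 = €1,261.20. OOP would hit €6,238 > €5,275, so the cap limits the patient to €5,275 − €4,976.80 = €298.20. Plan pays €3,153 − €298.20 = €2,854.80.
Insurer total: €0 + €992.40 + €4,849.80 + €2,854.80 = €8,697.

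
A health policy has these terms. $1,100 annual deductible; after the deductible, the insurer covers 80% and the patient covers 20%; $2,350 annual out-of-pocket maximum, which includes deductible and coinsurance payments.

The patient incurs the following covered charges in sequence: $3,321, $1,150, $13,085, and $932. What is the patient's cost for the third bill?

$575.80

Claim 1 ($3,321): $1,100 finishes the deductible; $2,221 goes to coinsurance; coinsurance $2,221 × 20% = $444.20. Patient owes $1,544.20 (running OOP $1,544.20).
Claim 2 ($1,150): deductible already satisfied, so patient's share is 20% × $1,150 = $230. Patient owes $230 (running OOP $1,774.20).
Claim 3 ($13,085): 20% coinsurance on $13,085 = $2,617. OOP would hit $4,391.20 > $2,350, so the cap limits the patient to $2,350 − $1,774.20 = $575.80.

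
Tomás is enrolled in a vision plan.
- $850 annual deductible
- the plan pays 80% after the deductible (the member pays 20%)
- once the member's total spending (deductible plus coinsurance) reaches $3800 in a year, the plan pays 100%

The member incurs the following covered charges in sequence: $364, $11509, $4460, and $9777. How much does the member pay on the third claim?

$745.40

Bill 1, $364: all of it applies to the deductible. Member owes $364 (running OOP $364).
Bill 2, $11509: $486 to deductible, leaving $11023; 20% of $11023 = $2204.60. Member owes $2690.60 (running OOP $3054.60).
Bill 3, $4460: deductible met; 20% of $4460 = $892. Adding that to $3054.60 gives $3946.60, past the $3800 cap; member pays only $3800 − $3054.60 = $745.40.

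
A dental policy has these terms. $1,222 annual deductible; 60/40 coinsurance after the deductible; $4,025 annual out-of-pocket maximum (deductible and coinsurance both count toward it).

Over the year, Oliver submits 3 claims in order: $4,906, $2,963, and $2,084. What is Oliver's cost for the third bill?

$144.20

Claim 1 ($4,906): deductible takes $1,222, $3,684 remains; coinsurance $3,684 × 40% = $1,473.60. Patient owes $2,695.60 (running OOP $2,695.60).
Claim 2 ($2,963): deductible already satisfied, so patient's share is 40% × $2,963 = $1,185.20. Cost to patient: $1,185.20. OOP to date $3,880.80.
Claim 3 ($2,084): deductible met; 40% of $2,084 = $833.60. Adding that to $3,880.80 gives $4,714.40, past the $4,025 cap; patient pays only $4,025 − $3,880.80 = $144.20.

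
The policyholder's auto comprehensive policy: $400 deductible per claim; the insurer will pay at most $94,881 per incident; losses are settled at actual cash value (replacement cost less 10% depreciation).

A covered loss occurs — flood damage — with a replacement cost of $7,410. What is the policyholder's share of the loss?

$1,141

At 10% depreciation, ACV = $7,410 − $741 = $6,669.
After the deductible, $6,669 − $400 = $6,269 remains.
$6,269 ≤ $94,881, so the limit doesn't bind; insurer pays $6,269.
The policyholder bears the rest of the original loss: $7,410 − $6,269 = $1,141.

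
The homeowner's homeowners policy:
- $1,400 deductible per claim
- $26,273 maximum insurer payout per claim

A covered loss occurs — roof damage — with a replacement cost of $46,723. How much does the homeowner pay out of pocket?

$20,450

After the deductible, $46,723 − $1,400 = $45,323 remains.
Since $45,323 > $26,273, the payout is capped at $26,273.
Out of pocket: $46,723 − $26,273 = $20,450.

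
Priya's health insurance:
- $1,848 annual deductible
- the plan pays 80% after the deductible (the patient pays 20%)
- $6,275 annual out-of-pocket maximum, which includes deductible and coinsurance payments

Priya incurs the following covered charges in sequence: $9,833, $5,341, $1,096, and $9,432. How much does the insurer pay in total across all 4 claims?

$19,427

Claim 1 ($9,833): deductible takes $1,848, $7,985 remains; 20% of $7,985 = $1,597. Patient pays $3,445; OOP now $3,445. Plan pays $9,833 − $3,445 = $6,388.
Claim 2 ($5,341): 20% coinsurance on $5,341 = $1,068.20. Patient pays $1,068.20; OOP now $4,513.20. Plan pays $5,341 − $1,068.20 = $4,272.80.
Claim 3 ($1,096): deductible met; 20% of $1,096 = $219.20. Patient owes $219.20 (running OOP $4,732.40). Plan pays $1,096 − $219.20 = $876.80.
Claim 4 ($9,432): deductible met; 20% of $9,432 = $1,886.40. OOP would hit $6,618.80 > $6,275, so the cap limits the patient to $6,275 − $4,732.40 = $1,542.60. Plan pays $9,432 − $1,542.60 = $7,889.40.
Insurer total = bills − patient's total = $25,702 − $6,275 = $19,427.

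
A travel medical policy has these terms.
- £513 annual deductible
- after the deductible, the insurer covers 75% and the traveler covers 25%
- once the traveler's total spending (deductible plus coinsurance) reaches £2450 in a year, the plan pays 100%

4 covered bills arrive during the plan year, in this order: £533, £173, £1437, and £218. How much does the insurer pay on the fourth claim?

£163.50

Claim 1 — £533: deductible takes £513, £20 remains; coinsurance £20 × 25% = £5. Traveler pays £518; OOP now £518. Insurer: £533 − £518 = £15.
Claim 2 — £173: deductible already satisfied, so traveler's share is 25% × £173 = £43.25. Traveler pays £43.25; OOP now £561.25. Plan pays £173 − £43.25 = £129.75.
Claim 3 — £1437: deductible already satisfied, so traveler's share is 25% × £1437 = £359.25. Traveler pays £359.25; OOP now £920.50. Insurer: £1437 − £359.25 = £1077.75.
Claim 4 — £218: deductible met; 25% of £218 = £54.50. Traveler pays £54.50; OOP now £975. Plan pays £218 − £54.50 = £163.50.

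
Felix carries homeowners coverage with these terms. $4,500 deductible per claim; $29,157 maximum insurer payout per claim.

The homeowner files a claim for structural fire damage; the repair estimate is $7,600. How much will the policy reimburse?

$3,100

Subtract the deductible: $7,600 − $4,500 = $3,100.
$3,100 ≤ $29,157, so the limit doesn't bind; insurer pays $3,100.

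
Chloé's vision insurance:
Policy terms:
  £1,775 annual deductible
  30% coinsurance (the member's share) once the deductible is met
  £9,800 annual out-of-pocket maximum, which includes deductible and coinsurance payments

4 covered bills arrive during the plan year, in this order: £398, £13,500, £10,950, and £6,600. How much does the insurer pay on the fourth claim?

Claim 1 (£398): entire amount goes to the deductible. Member pays £398; OOP now £398. Plan pays £398 − £398 = £0.
Claim 2 (£13,500): £1,377 finishes the deductible; £12,123 goes to coinsurance; member's 30% is £3,636.90. Member owes £5,013.90 (running OOP £5,411.90). Insurer: £13,500 − £5,013.90 = £8,486.10.
Claim 3 (£10,950): deductible already satisfied, so member's share is 30% × £10,950 = £3,285. Cost to member: £3,285. OOP to date £8,696.90. Insurer: £10,950 − £3,285 = £7,665.
Claim 4 (£6,600): deductible met; 30% of £6,600 = £1,980. Adding that to £8,696.90 gives £10,676.90, past the £9,800 cap; member pays only £9,800 − £8,696.90 = £1,103.10. Insurer: £6,600 − £1,103.10 = £5,496.90.

£5,496.90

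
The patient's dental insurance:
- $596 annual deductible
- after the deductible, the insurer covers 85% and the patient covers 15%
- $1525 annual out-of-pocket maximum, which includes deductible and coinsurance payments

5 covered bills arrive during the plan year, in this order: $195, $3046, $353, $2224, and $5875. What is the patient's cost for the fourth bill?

$333.60

Claim 1 — $195: fully absorbed by the deductible. Cost to patient: $195. OOP to date $195.
Claim 2 — $3046: $401 finishes the deductible; $2645 goes to coinsurance; patient's 15% is $396.75. Patient owes $797.75 (running OOP $992.75).
Claim 3 — $353: deductible already satisfied, so patient's share is 15% × $353 = $52.95. Patient pays $52.95; OOP now $1045.70.
Claim 4 — $2224: deductible met; 15% of $2224 = $333.60. Cost to patient: $333.60. OOP to date $1379.30.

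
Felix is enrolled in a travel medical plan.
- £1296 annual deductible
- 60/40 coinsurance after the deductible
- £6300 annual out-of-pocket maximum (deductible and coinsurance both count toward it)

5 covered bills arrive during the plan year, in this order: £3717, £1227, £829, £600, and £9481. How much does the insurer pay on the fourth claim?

£360

Claim 1 (£3717): £1296 to deductible, leaving £2421; traveler's 40% is £968.40. Traveler pays £2264.40; OOP now £2264.40. Plan pays £3717 − £2264.40 = £1452.60.
Claim 2 (£1227): deductible already satisfied, so traveler's share is 40% × £1227 = £490.80. Traveler owes £490.80 (running OOP £2755.20). Plan pays £1227 − £490.80 = £736.20.
Claim 3 (£829): deductible met; 40% of £829 = £331.60. Cost to traveler: £331.60. OOP to date £3086.80. Insurer: £829 − £331.60 = £497.40.
Claim 4 (£600): 40% coinsurance on £600 = £240. Cost to traveler: £240. OOP to date £3326.80. Insurer: £600 − £240 = £360.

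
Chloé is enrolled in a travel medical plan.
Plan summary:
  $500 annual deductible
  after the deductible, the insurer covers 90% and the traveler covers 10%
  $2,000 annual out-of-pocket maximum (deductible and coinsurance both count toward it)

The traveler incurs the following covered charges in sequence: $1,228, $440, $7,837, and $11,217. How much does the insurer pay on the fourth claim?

$10,617.50

Claim 1 ($1,228): deductible takes $500, $728 remains; 10% of $728 = $72.80. Traveler owes $572.80 (running OOP $572.80). Plan pays $1,228 − $572.80 = $655.20.
Claim 2 ($440): deductible met; 10% of $440 = $44. Traveler pays $44; OOP now $616.80. Insurer: $440 − $44 = $396.
Claim 3 ($7,837): deductible already satisfied, so traveler's share is 10% × $7,837 = $783.70. Traveler owes $783.70 (running OOP $1,400.50). Insurer: $7,837 − $783.70 = $7,053.30.
Claim 4 ($11,217): 10% coinsurance on $11,217 = $1,121.70. Adding that to $1,400.50 gives $2,522.20, past the $2,000 cap; traveler pays only $2,000 − $1,400.50 = $599.50. Plan pays $11,217 − $599.50 = $10,617.50.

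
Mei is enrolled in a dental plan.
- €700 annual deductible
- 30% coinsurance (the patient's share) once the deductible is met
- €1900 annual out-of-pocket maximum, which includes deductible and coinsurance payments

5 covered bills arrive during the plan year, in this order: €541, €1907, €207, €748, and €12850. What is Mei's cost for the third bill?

Claim 1 — €541: entire amount goes to the deductible. Cost to patient: €541. OOP to date €541.
Claim 2 — €1907: deductible takes €159, €1748 remains; 30% of €1748 = €524.40. Cost to patient: €683.40. OOP to date €1224.40.
Claim 3 — €207: deductible met; 30% of €207 = €62.10. Patient pays €62.10; OOP now €1286.50.

€62.10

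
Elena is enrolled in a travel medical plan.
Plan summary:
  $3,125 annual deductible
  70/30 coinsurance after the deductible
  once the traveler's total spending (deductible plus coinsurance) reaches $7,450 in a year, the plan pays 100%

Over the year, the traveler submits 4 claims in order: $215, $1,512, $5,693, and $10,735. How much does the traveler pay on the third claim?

$2,686.50

Bill 1, $215: entire amount goes to the deductible. Traveler pays $215; OOP now $215.
Bill 2, $1,512: all of it applies to the deductible. Traveler pays $1,512; OOP now $1,727.
Bill 3, $5,693: $1,398 to deductible, leaving $4,295; traveler's 30% is $1,288.50. Traveler pays $2,686.50; OOP now $4,413.50.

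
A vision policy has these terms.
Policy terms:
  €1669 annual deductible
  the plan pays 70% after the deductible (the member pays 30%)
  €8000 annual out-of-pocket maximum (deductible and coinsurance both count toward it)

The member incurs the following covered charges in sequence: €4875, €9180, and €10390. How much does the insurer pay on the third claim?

Claim 1 (€4875): €1669 to deductible, leaving €3206; member's 30% is €961.80. Member pays €2630.80; OOP now €2630.80. Insurer: €4875 − €2630.80 = €2244.20.
Claim 2 (€9180): deductible already satisfied, so member's share is 30% × €9180 = €2754. Cost to member: €2754. OOP to date €5384.80. Insurer: €9180 − €2754 = €6426.
Claim 3 (€10390): deductible met; 30% of €10390 = €3117. Adding that to €5384.80 gives €8501.80, past the €8000 cap; member pays only €8000 − €5384.80 = €2615.20. Plan pays €10390 − €2615.20 = €7774.80.

€7774.80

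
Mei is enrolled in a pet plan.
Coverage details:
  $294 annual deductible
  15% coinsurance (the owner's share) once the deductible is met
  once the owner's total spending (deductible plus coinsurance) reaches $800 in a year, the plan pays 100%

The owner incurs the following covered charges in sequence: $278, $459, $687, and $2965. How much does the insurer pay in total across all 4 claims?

$3589

Claim 1 ($278): fully absorbed by the deductible. Owner pays $278; OOP now $278. Plan pays $278 − $278 = $0.
Claim 2 ($459): $16 to deductible, leaving $443; 15% of $443 = $66.45. Cost to owner: $82.45. OOP to date $360.45. Insurer: $459 − $82.45 = $376.55.
Claim 3 ($687): deductible already satisfied, so owner's share is 15% × $687 = $103.05. Owner pays $103.05; OOP now $463.50. Insurer: $687 − $103.05 = $583.95.
Claim 4 ($2965): deductible met; 15% of $2965 = $444.75. That would push OOP to $908.25, over the $800 cap, so owner pays $800 − $463.50 = $336.50. Insurer: $2965 − $336.50 = $2628.50.
Insurer total = bills − owner's total = $4389 − $800 = $3589.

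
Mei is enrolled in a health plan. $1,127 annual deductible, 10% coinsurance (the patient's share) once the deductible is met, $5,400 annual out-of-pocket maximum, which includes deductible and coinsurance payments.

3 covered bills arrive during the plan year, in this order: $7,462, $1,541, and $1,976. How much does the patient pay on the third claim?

#1 ($7,462): deductible takes $1,127, $6,335 remains; patient's 10% is $633.50. Patient owes $1,760.50 (running OOP $1,760.50).
#2 ($1,541): deductible already satisfied, so patient's share is 10% × $1,541 = $154.10. Patient owes $154.10 (running OOP $1,914.60).
#3 ($1,976): deductible already satisfied, so patient's share is 10% × $1,976 = $197.60. Patient pays $197.60; OOP now $2,112.20.

$197.60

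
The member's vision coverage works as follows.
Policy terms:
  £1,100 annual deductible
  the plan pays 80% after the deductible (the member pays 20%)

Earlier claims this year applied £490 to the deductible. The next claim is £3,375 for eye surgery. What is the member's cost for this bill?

£1,163

Remaining deductible: £1,100 − £490 = £610.
That leaves £3,375 − £610 = £2,765 for coinsurance.
Coinsurance: £2,765 × 20% = £553.
Member responsibility: £610 + £553 = £1,163.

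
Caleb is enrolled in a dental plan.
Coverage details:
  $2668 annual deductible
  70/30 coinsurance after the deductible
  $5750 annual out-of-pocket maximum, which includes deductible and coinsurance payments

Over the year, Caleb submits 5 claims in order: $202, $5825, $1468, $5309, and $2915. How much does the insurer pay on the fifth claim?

Bill 1, $202: all of it applies to the deductible. Patient pays $202; OOP now $202. Insurer: $202 − $202 = $0.
Bill 2, $5825: $2466 finishes the deductible; $3359 goes to coinsurance; patient's 30% is $1007.70. Cost to patient: $3473.70. OOP to date $3675.70. Plan pays $5825 − $3473.70 = $2351.30.
Bill 3, $1468: deductible met; 30% of $1468 = $440.40. Patient pays $440.40; OOP now $4116.10. Plan pays $1468 − $440.40 = $1027.60.
Bill 4, $5309: deductible already satisfied, so patient's share is 30% × $5309 = $1592.70. Patient pays $1592.70; OOP now $5708.80. Insurer: $5309 − $1592.70 = $3716.30.
Bill 5, $2915: deductible met; 30% of $2915 = $874.50. Adding that to $5708.80 gives $6583.30, past the $5750 cap; patient pays only $5750 − $5708.80 = $41.20. Insurer: $2915 − $41.20 = $2873.80.

$2873.80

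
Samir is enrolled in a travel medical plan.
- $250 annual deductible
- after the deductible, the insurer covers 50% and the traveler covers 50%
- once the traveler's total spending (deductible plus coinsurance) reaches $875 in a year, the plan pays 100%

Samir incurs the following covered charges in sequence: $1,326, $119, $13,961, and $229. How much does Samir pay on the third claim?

Claim 1 — $1,326: $250 to deductible, leaving $1,076; coinsurance $1,076 × 50% = $538. Traveler pays $788; OOP now $788.
Claim 2 — $119: deductible already satisfied, so traveler's share is 50% × $119 = $59.50. Traveler owes $59.50 (running OOP $847.50).
Claim 3 — $13,961: deductible met; 50% of $13,961 = $6,980.50. Adding that to $847.50 gives $7,828, past the $875 cap; traveler pays only $875 − $847.50 = $27.50.

$27.50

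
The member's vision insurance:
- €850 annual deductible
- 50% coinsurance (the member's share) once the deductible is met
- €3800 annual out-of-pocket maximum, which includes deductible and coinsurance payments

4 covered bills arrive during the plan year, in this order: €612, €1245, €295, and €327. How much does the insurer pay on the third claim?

#1 (€612): all of it applies to the deductible. Cost to member: €612. OOP to date €612. Insurer: €612 − €612 = €0.
#2 (€1245): deductible takes €238, €1007 remains; 50% of €1007 = €503.50. Member pays €741.50; OOP now €1353.50. Insurer: €1245 − €741.50 = €503.50.
#3 (€295): deductible already satisfied, so member's share is 50% × €295 = €147.50. Member owes €147.50 (running OOP €1501). Plan pays €295 − €147.50 = €147.50.

€147.50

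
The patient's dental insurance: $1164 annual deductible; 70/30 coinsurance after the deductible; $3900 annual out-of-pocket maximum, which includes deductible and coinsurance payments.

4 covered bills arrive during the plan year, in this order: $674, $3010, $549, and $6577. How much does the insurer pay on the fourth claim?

$4761.70

Bill 1, $674: all of it applies to the deductible. Patient pays $674; OOP now $674. Plan pays $674 − $674 = $0.
Bill 2, $3010: $490 to deductible, leaving $2520; coinsurance $2520 × 30% = $756. Patient owes $1246 (running OOP $1920). Plan pays $3010 − $1246 = $1764.
Bill 3, $549: 30% coinsurance on $549 = $164.70. Patient pays $164.70; OOP now $2084.70. Insurer: $549 − $164.70 = $384.30.
Bill 4, $6577: deductible met; 30% of $6577 = $1973.10. OOP would hit $4057.80 > $3900, so the cap limits the patient to $3900 − $2084.70 = $1815.30. Plan pays $6577 − $1815.30 = $4761.70.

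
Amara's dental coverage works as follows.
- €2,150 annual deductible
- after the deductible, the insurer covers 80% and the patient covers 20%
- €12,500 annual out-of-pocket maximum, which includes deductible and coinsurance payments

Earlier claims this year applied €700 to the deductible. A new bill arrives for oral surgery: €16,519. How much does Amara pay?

Remaining deductible: €2,150 − €700 = €1,450.
That leaves €16,519 − €1,450 = €15,069 for coinsurance.
Patient's 20% share of €15,069 is €3,013.80.
So the patient owes €1,450 + €3,013.80 = €4,463.80 before any cap.
Cumulative spending €700 + €4,463.80 = €5,163.80 stays under the €12,500 maximum.

€4,463.80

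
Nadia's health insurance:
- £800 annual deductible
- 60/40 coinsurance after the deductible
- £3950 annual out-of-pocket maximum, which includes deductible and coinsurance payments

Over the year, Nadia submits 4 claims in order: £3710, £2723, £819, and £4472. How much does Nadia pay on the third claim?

Bill 1, £3710: deductible takes £800, £2910 remains; patient's 40% is £1164. Patient owes £1964 (running OOP £1964).
Bill 2, £2723: deductible already satisfied, so patient's share is 40% × £2723 = £1089.20. Cost to patient: £1089.20. OOP to date £3053.20.
Bill 3, £819: deductible already satisfied, so patient's share is 40% × £819 = £327.60. Cost to patient: £327.60. OOP to date £3380.80.

£327.60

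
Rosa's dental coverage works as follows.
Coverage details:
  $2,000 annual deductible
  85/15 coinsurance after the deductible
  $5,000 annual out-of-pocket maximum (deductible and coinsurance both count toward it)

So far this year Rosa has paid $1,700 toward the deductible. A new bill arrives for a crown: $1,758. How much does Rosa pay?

$518.70

$1,700 of the $2,000 deductible is already met, leaving $300.
After the $300 deductible portion, $1,758 − $300 = $1,458 is subject to coinsurance.
15% of $1,458 = $218.70 falls to the patient.
That puts the patient's cost at $300 + $218.70 = $518.70 before any cap.
Total out-of-pocket so far would be $1,700 + $518.70 = $2,218.70, below the $5,000 cap — no reduction.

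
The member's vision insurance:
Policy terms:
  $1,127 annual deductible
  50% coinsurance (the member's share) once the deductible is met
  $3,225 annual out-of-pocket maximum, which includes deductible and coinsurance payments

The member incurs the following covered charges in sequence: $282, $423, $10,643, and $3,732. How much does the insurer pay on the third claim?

#1 ($282): entire amount goes to the deductible. Member owes $282 (running OOP $282). Insurer: $282 − $282 = $0.
#2 ($423): fully absorbed by the deductible. Member owes $423 (running OOP $705). Insurer: $423 − $423 = $0.
#3 ($10,643): $422 to deductible, leaving $10,221; coinsurance $10,221 × 50% = $5,110.50. Together that's $422 + $5,110.50 = $5,532.50. OOP would hit $6,237.50 > $3,225, so the cap limits the member to $3,225 − $705 = $2,520. Plan pays $10,643 − $2,520 = $8,123.

$8,123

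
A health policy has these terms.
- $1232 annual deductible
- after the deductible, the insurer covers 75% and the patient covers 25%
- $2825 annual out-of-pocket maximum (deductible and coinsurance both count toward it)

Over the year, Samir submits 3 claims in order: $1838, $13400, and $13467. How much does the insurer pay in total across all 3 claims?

$25880

#1 ($1838): $1232 finishes the deductible; $606 goes to coinsurance; patient's 25% is $151.50. Cost to patient: $1383.50. OOP to date $1383.50. Plan pays $1838 − $1383.50 = $454.50.
#2 ($13400): deductible met; 25% of $13400 = $3350. That would push OOP to $4733.50, over the $2825 cap, so patient pays $2825 − $1383.50 = $1441.50. Plan pays $13400 − $1441.50 = $11958.50.
#3 ($13467): deductible already satisfied, so patient's share is 25% × $13467 = $3366.75. OOP would hit $6191.75 > $2825, so the cap limits the patient to $2825 − $2825 = $0. Plan pays $13467 − $0 = $13467.
Insurer total: $454.50 + $11958.50 + $13467 = $25880.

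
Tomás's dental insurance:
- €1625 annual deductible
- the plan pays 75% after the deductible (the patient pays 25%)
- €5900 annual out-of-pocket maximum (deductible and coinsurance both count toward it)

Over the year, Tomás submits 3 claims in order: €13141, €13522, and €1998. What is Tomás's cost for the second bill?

Bill 1, €13141: deductible takes €1625, €11516 remains; 25% of €11516 = €2879. Cost to patient: €4504. OOP to date €4504.
Bill 2, €13522: deductible already satisfied, so patient's share is 25% × €13522 = €3380.50. OOP would hit €7884.50 > €5900, so the cap limits the patient to €5900 − €4504 = €1396.

€1396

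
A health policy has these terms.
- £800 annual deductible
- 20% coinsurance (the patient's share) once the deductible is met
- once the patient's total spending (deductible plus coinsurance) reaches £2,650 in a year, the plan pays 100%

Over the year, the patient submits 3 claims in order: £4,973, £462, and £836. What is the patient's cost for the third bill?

£167.20

Bill 1, £4,973: deductible takes £800, £4,173 remains; 20% of £4,173 = £834.60. Patient pays £1,634.60; OOP now £1,634.60.
Bill 2, £462: deductible already satisfied, so patient's share is 20% × £462 = £92.40. Cost to patient: £92.40. OOP to date £1,727.
Bill 3, £836: deductible met; 20% of £836 = £167.20. Cost to patient: £167.20. OOP to date £1,894.20.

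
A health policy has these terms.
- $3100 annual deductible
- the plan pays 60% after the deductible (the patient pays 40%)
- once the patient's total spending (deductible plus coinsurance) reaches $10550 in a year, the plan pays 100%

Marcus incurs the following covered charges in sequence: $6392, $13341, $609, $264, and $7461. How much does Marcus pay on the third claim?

$243.60

#1 ($6392): deductible takes $3100, $3292 remains; 40% of $3292 = $1316.80. Patient owes $4416.80 (running OOP $4416.80).
#2 ($13341): deductible met; 40% of $13341 = $5336.40. Cost to patient: $5336.40. OOP to date $9753.20.
#3 ($609): 40% coinsurance on $609 = $243.60. Patient pays $243.60; OOP now $9996.80.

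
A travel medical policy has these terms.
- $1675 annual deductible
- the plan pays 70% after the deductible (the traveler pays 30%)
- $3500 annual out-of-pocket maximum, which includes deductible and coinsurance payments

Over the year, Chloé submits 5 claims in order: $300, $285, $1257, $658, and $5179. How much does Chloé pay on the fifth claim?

Claim 1 ($300): fully absorbed by the deductible. Traveler owes $300 (running OOP $300).
Claim 2 ($285): entire amount goes to the deductible. Cost to traveler: $285. OOP to date $585.
Claim 3 ($1257): deductible takes $1090, $167 remains; traveler's 30% is $50.10. Traveler owes $1140.10 (running OOP $1725.10).
Claim 4 ($658): deductible met; 30% of $658 = $197.40. Cost to traveler: $197.40. OOP to date $1922.50.
Claim 5 ($5179): 30% coinsurance on $5179 = $1553.70. Cost to traveler: $1553.70. OOP to date $3476.20.

$1553.70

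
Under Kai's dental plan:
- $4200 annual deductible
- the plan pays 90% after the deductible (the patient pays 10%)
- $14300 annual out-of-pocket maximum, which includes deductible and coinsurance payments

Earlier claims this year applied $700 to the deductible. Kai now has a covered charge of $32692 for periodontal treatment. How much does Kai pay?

Remaining deductible: $4200 − $700 = $3500.
That leaves $32692 − $3500 = $29192 for coinsurance.
Patient's 10% share of $29192 is $2919.20.
Patient responsibility before any cap: $3500 + $2919.20 = $6419.20.
Year-to-date out-of-pocket becomes $700 + $6419.20 = $7119.20, still under the $14300 maximum, so no cap applies.

$6419.20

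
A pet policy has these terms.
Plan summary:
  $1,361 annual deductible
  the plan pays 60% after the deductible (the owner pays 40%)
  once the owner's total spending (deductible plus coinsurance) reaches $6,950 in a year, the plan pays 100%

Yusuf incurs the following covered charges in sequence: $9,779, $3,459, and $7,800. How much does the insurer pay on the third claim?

$6,961.80

Claim 1 — $9,779: deductible takes $1,361, $8,418 remains; 40% of $8,418 = $3,367.20. Owner pays $4,728.20; OOP now $4,728.20. Insurer: $9,779 − $4,728.20 = $5,050.80.
Claim 2 — $3,459: 40% coinsurance on $3,459 = $1,383.60. Cost to owner: $1,383.60. OOP to date $6,111.80. Insurer: $3,459 − $1,383.60 = $2,075.40.
Claim 3 — $7,800: deductible met; 40% of $7,800 = $3,120. OOP would hit $9,231.80 > $6,950, so the cap limits the owner to $6,950 − $6,111.80 = $838.20. Insurer: $7,800 − $838.20 = $6,961.80.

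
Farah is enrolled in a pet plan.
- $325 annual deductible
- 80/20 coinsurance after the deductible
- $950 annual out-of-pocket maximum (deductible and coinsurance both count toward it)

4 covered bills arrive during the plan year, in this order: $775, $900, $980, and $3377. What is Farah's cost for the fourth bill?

#1 ($775): $325 finishes the deductible; $450 goes to coinsurance; 20% of $450 = $90. Owner owes $415 (running OOP $415).
#2 ($900): deductible met; 20% of $900 = $180. Owner owes $180 (running OOP $595).
#3 ($980): 20% coinsurance on $980 = $196. Owner owes $196 (running OOP $791).
#4 ($3377): deductible already satisfied, so owner's share is 20% × $3377 = $675.40. Adding that to $791 gives $1466.40, past the $950 cap; owner pays only $950 − $791 = $159.

$159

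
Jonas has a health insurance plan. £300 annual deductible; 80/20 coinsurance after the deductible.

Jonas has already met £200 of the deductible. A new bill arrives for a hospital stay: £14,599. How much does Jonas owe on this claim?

£2,999.80

Deductible still to meet: £300 − £200 = £100.
The remaining £14,499 (= £14,599 − £100) moves to coinsurance.
Coinsurance: £14,499 × 20% = £2,899.80.
Patient responsibility: £100 + £2,899.80 = £2,999.80.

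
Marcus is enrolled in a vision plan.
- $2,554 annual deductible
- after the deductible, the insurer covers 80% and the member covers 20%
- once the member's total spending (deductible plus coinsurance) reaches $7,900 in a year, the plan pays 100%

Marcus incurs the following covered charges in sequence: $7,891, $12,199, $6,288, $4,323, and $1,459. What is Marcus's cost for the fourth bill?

Claim 1 ($7,891): deductible takes $2,554, $5,337 remains; 20% of $5,337 = $1,067.40. Member pays $3,621.40; OOP now $3,621.40.
Claim 2 ($12,199): deductible already satisfied, so member's share is 20% × $12,199 = $2,439.80. Member owes $2,439.80 (running OOP $6,061.20).
Claim 3 ($6,288): deductible already satisfied, so member's share is 20% × $6,288 = $1,257.60. Member owes $1,257.60 (running OOP $7,318.80).
Claim 4 ($4,323): 20% coinsurance on $4,323 = $864.60. That would push OOP to $8,183.40, over the $7,900 cap, so member pays $7,900 − $7,318.80 = $581.20.

$581.20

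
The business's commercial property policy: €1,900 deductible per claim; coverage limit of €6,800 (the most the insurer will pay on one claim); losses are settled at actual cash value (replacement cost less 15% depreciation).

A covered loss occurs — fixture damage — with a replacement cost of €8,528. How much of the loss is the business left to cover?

€3,179.20

At 15% depreciation, ACV = €8,528 − €1,279.20 = €7,248.80.
After the deductible, €7,248.80 − €1,900 = €5,348.80 remains.
€5,348.80 is within the €6,800 limit, so the insurer pays €5,348.80.
Out of pocket: €8,528 − €5,348.80 = €3,179.20.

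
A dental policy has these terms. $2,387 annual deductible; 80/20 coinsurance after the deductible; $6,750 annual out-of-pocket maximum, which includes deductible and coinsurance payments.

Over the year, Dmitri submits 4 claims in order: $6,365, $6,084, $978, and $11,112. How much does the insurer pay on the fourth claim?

$8,957

Claim 1 — $6,365: deductible takes $2,387, $3,978 remains; patient's 20% is $795.60. Patient pays $3,182.60; OOP now $3,182.60. Insurer: $6,365 − $3,182.60 = $3,182.40.
Claim 2 — $6,084: deductible already satisfied, so patient's share is 20% × $6,084 = $1,216.80. Patient owes $1,216.80 (running OOP $4,399.40). Plan pays $6,084 − $1,216.80 = $4,867.20.
Claim 3 — $978: deductible met; 20% of $978 = $195.60. Cost to patient: $195.60. OOP to date $4,595. Plan pays $978 − $195.60 = $782.40.
Claim 4 — $11,112: deductible met; 20% of $11,112 = $2,222.40. OOP would hit $6,817.40 > $6,750, so the cap limits the patient to $6,750 − $4,595 = $2,155. Insurer: $11,112 − $2,155 = $8,957.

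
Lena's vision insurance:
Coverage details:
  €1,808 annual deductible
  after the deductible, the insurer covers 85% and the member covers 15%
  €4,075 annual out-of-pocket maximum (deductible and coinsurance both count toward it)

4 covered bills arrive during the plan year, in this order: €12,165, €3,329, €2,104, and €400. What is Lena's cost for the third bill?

Claim 1 — €12,165: deductible takes €1,808, €10,357 remains; 15% of €10,357 = €1,553.55. Member owes €3,361.55 (running OOP €3,361.55).
Claim 2 — €3,329: 15% coinsurance on €3,329 = €499.35. Member pays €499.35; OOP now €3,860.90.
Claim 3 — €2,104: deductible met; 15% of €2,104 = €315.60. Adding that to €3,860.90 gives €4,176.50, past the €4,075 cap; member pays only €4,075 − €3,860.90 = €214.10.

€214.10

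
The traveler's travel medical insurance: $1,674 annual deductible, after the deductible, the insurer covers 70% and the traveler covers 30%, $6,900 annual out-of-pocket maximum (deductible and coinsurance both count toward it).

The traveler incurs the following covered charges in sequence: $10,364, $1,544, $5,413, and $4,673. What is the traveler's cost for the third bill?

$1,623.90

Claim 1 — $10,364: deductible takes $1,674, $8,690 remains; traveler's 30% is $2,607. Cost to traveler: $4,281. OOP to date $4,281.
Claim 2 — $1,544: deductible met; 30% of $1,544 = $463.20. Traveler pays $463.20; OOP now $4,744.20.
Claim 3 — $5,413: 30% coinsurance on $5,413 = $1,623.90. Traveler owes $1,623.90 (running OOP $6,368.10).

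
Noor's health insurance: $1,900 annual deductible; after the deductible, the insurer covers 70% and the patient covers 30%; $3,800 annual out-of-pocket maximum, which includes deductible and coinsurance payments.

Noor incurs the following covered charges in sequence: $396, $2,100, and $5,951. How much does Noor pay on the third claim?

#1 ($396): all of it applies to the deductible. Patient pays $396; OOP now $396.
#2 ($2,100): $1,504 to deductible, leaving $596; patient's 30% is $178.80. Patient owes $1,682.80 (running OOP $2,078.80).
#3 ($5,951): 30% coinsurance on $5,951 = $1,785.30. That would push OOP to $3,864.10, over the $3,800 cap, so patient pays $3,800 − $2,078.80 = $1,721.20.

$1,721.20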